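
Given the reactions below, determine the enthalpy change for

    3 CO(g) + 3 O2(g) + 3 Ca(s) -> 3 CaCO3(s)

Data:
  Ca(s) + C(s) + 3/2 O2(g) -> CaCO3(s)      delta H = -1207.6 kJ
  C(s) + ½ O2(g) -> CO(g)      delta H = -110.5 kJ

equation 1 × 3 (×3 to match 3 CaCO3(s) in the target): (3)·(-1207.6) = -3622.8 kJ
equation 2 reversed and × 3 (reverse to put CO(g) on the reactant side; ×3 to match 3 CO(g) in the target): (-3)·(-110.5) = +331.5 kJ
Summing the manipulated equations, delta H = (3)·(-1207.6) + (-3)·(-110.5) = -3291.3 kJ

delta H = -3291.3 kJ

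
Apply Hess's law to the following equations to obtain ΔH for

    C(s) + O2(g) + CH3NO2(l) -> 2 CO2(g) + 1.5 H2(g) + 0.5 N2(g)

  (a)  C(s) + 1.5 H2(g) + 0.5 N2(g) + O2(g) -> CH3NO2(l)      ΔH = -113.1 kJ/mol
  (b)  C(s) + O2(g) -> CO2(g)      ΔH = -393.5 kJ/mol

ΔH = -673.9 kJ/mol

(a) reversed (reverse to put CH3NO2(l) on the reactant side): +113.1 kJ/mol
(b) × 2 (scale by 2 for the 2 CO2(g)): (2)·(-393.5) = -787.0 kJ/mol
By Hess's law, ΔH = (+113.1) + (-787.0) = -673.9 kJ/mol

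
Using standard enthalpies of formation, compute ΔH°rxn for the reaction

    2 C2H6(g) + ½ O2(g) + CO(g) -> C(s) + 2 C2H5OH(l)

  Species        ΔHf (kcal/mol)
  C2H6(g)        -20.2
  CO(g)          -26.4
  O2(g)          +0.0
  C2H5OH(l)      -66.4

ΔH°rxn = Σ nΔHf°(products) − Σ nΔHf°(reactants).
Products: 1·(+0.0) + 2·(-66.4) = -132.8
Reactants: 2·(-20.2) + 1/2·(+0.0) + 1·(-26.4) = -66.8
ΔH°rxn = (-132.8) − (-66.8) = -66.0 kcal/mol

ΔH°rxn = -66.0 kcal/mol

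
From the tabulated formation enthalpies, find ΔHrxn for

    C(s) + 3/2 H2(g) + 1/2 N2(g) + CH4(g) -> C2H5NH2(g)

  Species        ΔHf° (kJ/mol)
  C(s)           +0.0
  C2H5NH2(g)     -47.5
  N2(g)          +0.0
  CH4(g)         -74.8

ΔHrxn = 27.3 kJ/mol

ΔH°rxn = Σ nΔHf°(products) − Σ nΔHf°(reactants).
Products: 1·(-47.5) = -47.5
Reactants: 1·(+0.0) + 3/2·(+0.0) + 1/2·(+0.0) + 1·(-74.8) = -74.8
ΔHrxn = (-47.5) − (-74.8) = 27.3 kJ/mol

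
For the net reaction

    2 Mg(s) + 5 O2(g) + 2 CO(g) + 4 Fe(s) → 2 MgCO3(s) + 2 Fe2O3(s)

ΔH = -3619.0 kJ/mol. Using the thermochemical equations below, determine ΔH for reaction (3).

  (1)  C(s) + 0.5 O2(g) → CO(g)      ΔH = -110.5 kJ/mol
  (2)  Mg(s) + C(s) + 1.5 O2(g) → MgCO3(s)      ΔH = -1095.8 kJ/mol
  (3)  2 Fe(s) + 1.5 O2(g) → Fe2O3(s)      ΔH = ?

(1) reversed and × 2 (reverse to put CO(g) on the reactant side; scale by 2 for the 2 CO(g)): (-2)·(-110.5) = +221.0 kJ/mol
(2) × 2 (scale by 2 for the 2 MgCO3(s)): (2)·(-1095.8) = -2191.6 kJ/mol
(3) × 2 (scale by 2 for the 2 Fe2O3(s)): contributes 2·x
-3619.0 = (+221.0) + (-2191.6) + 2·x
x = (-3619.0 − (-1970.6)) / (2) = -824.2 kJ/mol

ΔH = -824.2 kJ/mol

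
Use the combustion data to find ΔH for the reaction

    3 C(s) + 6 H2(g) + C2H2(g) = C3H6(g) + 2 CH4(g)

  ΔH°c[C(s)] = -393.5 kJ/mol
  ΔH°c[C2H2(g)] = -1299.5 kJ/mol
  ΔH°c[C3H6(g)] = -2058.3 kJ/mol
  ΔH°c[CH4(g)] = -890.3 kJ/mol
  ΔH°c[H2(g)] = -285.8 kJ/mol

ΔH = -355.9 kJ/mol

Using ΔH = Σ nΔHc°(reactants) − Σ nΔHc°(products):
= [3·(-393.5) + 6·(-285.8) + 1·(-1299.5)] − [1·(-2058.3) + 2·(-890.3)]
= -355.9 kJ/mol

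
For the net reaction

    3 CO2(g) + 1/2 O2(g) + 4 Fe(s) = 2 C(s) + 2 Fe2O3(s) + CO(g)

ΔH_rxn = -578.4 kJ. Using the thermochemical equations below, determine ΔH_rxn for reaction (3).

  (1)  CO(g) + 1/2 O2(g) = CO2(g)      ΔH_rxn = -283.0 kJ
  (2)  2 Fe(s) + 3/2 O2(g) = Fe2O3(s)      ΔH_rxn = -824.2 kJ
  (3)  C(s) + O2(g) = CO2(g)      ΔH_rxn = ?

(1) reversed (reverse to put CO(g) on the product side): +283.0 kJ
(2) × 2 (×2 to match 2 Fe2O3(s) in the target): (2)·(-824.2) = -1648.4 kJ
(3) reversed and × 2 (reverse to put C(s) on the product side; scale by 2 for the 2 C(s)): contributes −2·x
-578.4 = (+283.0) + (-1648.4) − 2·x
x = (-578.4 − (-1365.4)) / (-2) = -393.5 kJ

ΔH_rxn = -393.5 kJ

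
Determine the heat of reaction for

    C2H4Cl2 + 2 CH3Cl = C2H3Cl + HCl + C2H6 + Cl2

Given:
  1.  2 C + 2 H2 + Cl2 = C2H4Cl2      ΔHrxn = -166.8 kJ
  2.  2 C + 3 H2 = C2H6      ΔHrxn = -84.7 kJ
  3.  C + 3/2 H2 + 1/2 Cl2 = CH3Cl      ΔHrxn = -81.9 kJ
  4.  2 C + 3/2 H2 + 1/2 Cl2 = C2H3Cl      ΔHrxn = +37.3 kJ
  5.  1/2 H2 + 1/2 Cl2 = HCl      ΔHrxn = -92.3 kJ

eq. 1 reversed (C2H4Cl2 must end up as a reactant): +166.8 kJ
eq. 2 as written (C2H6 already on the product side): -84.7 kJ
eq. 3 reversed and × 2 (CH3Cl must end up as a reactant; ×2 to match 2 CH3Cl in the target): (-2)·(-81.9) = +163.8 kJ
eq. 4 as written (C2H3Cl already on the product side): +37.3 kJ
eq. 5 as written (HCl already on the product side): -92.3 kJ
Since enthalpy is a state function, ΔHrxn = (-1)·(-166.8) + (1)·(-84.7) + (-2)·(-81.9) + (1)·(+37.3) + (1)·(-92.3) = 190.9 kJ

ΔHrxn = 190.9 kJ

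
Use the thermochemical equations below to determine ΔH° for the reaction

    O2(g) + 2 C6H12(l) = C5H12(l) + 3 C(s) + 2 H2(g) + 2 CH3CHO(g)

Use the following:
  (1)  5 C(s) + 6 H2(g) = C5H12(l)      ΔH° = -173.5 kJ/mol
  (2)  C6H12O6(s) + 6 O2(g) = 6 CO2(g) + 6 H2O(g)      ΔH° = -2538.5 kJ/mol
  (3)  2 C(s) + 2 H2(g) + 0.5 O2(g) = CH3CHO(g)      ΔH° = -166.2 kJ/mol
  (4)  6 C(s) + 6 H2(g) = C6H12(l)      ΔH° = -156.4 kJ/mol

(1) as written (C5H12(l) already on the product side): -173.5 kJ/mol
(2): not needed (CO2(g) appears nowhere else).
(3) × 2 (scale by 2 for the 2 CH3CHO(g)): (2)·(-166.2) = -332.4 kJ/mol
(4) reversed and × 2 (C6H12(l) must end up as a reactant; ×2 to match 2 C6H12(l) in the target): (-2)·(-156.4) = +312.8 kJ/mol
ΔH° = (-173.5) + (-332.4) + (+312.8) = -193.1 kJ/mol

ΔH° = -193.1 kJ/mol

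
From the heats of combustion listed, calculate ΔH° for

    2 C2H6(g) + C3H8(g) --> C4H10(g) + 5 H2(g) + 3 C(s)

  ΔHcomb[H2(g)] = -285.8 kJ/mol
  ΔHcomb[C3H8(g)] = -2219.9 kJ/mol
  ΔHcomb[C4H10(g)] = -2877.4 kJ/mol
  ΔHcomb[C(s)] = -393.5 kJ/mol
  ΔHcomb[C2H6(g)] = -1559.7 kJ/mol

ΔH° = 147.6 kJ/mol

With combustion enthalpies, reactants minus products:
= [2·(-1559.7) + 1·(-2219.9)] − [1·(-2877.4) + 5·(-285.8) + 3·(-393.5)]
= 147.6 kJ/mol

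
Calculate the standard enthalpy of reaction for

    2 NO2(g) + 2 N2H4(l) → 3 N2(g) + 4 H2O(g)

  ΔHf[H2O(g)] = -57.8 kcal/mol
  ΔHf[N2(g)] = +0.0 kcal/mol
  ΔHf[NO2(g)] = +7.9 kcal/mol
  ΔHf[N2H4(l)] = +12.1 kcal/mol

ΔH° = -271.2 kcal/mol

Products: 3·(+0.0) + 4·(-57.8) = -231.2
Reactants: 2·(+7.9) + 2·(+12.1) = +40.0
ΔH° = (-231.2) − (+40.0) = -271.2 kcal/mol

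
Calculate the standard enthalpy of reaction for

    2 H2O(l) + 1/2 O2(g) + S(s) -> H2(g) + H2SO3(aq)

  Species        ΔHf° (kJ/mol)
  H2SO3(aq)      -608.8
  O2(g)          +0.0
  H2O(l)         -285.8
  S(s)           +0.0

Products: 1·(+0.0) + 1·(-608.8) = -608.8
Reactants: 2·(-285.8) + 1/2·(+0.0) + 1·(+0.0) = -571.6
ΔH°rxn = (-608.8) − (-571.6) = -37.2 kJ/mol

ΔH°rxn = -37.2 kJ/mol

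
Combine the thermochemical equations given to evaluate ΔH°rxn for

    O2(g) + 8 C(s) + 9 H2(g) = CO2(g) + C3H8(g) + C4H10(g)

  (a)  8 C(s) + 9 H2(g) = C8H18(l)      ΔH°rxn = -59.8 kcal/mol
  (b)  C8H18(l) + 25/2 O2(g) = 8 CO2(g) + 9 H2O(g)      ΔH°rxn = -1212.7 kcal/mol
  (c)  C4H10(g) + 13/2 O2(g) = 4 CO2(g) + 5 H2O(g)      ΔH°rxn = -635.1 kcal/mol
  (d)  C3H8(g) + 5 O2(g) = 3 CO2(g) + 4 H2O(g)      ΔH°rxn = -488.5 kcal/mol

ΔH°rxn = -148.9 kcal/mol

(a) as written: -59.8 kcal/mol
(b) as written: -1212.7 kcal/mol
(c) reversed: +635.1 kcal/mol
(d) reversed: +488.5 kcal/mol
Since enthalpy is a state function, ΔH°rxn = (-59.8) + (-1212.7) + (+635.1) + (+488.5) = -148.9 kcal/mol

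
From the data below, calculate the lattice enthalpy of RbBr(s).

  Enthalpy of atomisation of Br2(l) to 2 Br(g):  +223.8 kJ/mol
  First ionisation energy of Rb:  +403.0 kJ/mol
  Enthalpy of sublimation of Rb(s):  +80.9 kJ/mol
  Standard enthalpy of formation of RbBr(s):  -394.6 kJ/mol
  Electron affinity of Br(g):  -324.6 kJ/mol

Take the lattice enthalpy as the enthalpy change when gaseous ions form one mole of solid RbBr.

ΔHf° = 1·ΔHsub + 1·(ΣIE) + 1/2·D(Br2) + 1·EA + U
-394.6 = 1·(+80.9) + 1·(+403.0) + 1/2·(+223.8) + 1·(-324.6) + U
U = -394.6 − (+271.2) = -665.8 kJ/mol

U = -665.8 kJ/mol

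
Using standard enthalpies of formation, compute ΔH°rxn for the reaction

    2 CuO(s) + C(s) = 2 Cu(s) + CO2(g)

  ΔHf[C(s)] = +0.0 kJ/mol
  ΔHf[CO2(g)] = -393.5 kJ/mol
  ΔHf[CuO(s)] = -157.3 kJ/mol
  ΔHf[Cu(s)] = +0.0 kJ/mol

ΔH°rxn = -78.9 kJ/mol

Products: 2·(+0.0) + 1·(-393.5) = -393.5
Reactants: 2·(-157.3) + 1·(+0.0) = -314.6
ΔH°rxn = (-393.5) − (-314.6) = -78.9 kJ/mol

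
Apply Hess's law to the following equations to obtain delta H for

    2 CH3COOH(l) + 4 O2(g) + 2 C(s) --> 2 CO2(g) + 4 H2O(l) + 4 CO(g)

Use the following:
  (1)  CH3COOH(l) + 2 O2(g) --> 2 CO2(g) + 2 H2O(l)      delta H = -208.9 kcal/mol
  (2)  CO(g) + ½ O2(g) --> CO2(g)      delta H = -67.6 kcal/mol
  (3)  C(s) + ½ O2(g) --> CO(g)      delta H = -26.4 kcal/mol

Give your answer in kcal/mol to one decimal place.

(1) × 2 (×2 to match 2 CH3COOH(l) in the target): (2)·(-208.9) = -417.8 kcal/mol
(2) reversed and × 2: (-2)·(-67.6) = +135.2 kcal/mol
(3) × 2 (scale by 2 for the 2 C(s)): (2)·(-26.4) = -52.8 kcal/mol
Combining the equations, delta H = (-417.8) + (+135.2) + (-52.8) = -335.4 kcal/mol

delta H = -335.4 kcal/mol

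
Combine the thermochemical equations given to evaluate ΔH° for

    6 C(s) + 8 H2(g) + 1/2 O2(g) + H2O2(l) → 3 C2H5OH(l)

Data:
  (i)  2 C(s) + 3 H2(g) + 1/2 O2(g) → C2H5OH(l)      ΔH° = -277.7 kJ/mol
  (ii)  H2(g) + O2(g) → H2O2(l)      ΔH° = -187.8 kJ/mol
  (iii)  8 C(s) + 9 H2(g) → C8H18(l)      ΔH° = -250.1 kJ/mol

ΔH° = -645.3 kJ/mol

(i) × 3: (3)·(-277.7) = -833.1 kJ/mol
(ii) reversed: +187.8 kJ/mol
(iii): not needed.
Summing the manipulated equations, ΔH° = (-833.1) + (+187.8) = -645.3 kJ/mol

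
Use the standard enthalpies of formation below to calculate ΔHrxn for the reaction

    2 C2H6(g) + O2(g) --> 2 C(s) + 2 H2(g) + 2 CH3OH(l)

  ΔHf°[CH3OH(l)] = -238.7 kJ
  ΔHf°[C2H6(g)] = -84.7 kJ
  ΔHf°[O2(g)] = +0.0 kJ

Products: 2·(+0.0) + 2·(+0.0) + 2·(-238.7) = -477.4
Reactants: 2·(-84.7) + 1·(+0.0) = -169.4
ΔHrxn = (-477.4) − (-169.4) = -308.0 kJ

ΔHrxn = -308.0 kJ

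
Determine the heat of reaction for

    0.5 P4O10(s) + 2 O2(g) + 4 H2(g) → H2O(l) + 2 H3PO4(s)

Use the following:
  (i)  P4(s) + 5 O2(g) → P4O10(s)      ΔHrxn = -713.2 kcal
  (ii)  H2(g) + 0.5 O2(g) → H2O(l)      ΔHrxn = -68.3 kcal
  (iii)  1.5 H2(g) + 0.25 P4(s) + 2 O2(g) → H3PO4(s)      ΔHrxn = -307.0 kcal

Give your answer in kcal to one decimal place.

ΔHrxn = -325.7 kcal

(i) reversed and × 1/2: (-1/2)·(-713.2) = +356.6 kcal
(ii) as written: -68.3 kcal
(iii) × 2: (2)·(-307.0) = -614.0 kcal
By Hess's law, ΔHrxn = (+356.6) + (-68.3) + (-614.0) = -325.7 kcal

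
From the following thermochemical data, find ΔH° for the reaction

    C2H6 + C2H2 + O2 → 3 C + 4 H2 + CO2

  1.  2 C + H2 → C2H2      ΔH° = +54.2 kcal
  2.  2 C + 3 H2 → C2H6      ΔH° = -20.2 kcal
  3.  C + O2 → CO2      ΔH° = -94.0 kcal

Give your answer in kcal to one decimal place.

eq. 1 reversed: -54.2 kcal
eq. 2 reversed: +20.2 kcal
eq. 3 as written: -94.0 kcal
Combining the equations, ΔH° = (-54.2) + (+20.2) + (-94.0) = -128.0 kcal

ΔH° = -128.0 kcal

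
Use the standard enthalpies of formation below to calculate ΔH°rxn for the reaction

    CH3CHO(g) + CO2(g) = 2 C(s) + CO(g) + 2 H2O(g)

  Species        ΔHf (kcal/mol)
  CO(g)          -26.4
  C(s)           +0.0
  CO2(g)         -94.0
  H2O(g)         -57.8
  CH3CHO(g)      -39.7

ΔH°rxn = -8.3 kcal/mol

Products: 2·(+0.0) + 1·(-26.4) + 2·(-57.8) = -142.0
Reactants: 1·(-39.7) + 1·(-94.0) = -133.7
ΔH°rxn = (-142.0) − (-133.7) = -8.3 kcal/mol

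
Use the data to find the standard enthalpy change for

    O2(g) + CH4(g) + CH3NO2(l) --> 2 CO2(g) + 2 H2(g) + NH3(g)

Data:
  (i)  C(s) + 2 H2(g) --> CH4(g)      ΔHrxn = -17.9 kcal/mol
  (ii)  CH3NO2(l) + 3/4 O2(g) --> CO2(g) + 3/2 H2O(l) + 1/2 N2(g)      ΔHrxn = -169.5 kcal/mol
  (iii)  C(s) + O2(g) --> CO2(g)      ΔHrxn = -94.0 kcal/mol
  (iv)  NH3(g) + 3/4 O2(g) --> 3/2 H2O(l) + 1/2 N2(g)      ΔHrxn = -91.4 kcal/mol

ΔHrxn = -154.2 kcal/mol

(i) reversed: +17.9 kcal/mol
(ii) as written: -169.5 kcal/mol
(iii) as written: -94.0 kcal/mol
(iv) reversed: +91.4 kcal/mol
ΔHrxn = (+17.9) + (-169.5) + (-94.0) + (+91.4) = -154.2 kcal/mol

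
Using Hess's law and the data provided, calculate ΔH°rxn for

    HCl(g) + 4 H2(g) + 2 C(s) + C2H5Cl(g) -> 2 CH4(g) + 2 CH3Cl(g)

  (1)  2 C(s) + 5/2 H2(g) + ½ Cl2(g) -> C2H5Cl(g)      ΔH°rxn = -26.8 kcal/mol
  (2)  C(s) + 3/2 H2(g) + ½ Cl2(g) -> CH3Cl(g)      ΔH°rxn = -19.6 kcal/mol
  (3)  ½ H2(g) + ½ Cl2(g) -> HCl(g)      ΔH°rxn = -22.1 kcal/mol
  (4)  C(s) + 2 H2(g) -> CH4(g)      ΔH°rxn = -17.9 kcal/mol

(1) reversed: +26.8 kcal/mol
(2) × 2: (2)·(-19.6) = -39.2 kcal/mol
(3) reversed: +22.1 kcal/mol
(4) × 2: (2)·(-17.9) = -35.8 kcal/mol
By Hess's law, ΔH°rxn = (+26.8) + (-39.2) + (+22.1) + (-35.8) = -26.1 kcal/mol

ΔH°rxn = -26.1 kcal/mol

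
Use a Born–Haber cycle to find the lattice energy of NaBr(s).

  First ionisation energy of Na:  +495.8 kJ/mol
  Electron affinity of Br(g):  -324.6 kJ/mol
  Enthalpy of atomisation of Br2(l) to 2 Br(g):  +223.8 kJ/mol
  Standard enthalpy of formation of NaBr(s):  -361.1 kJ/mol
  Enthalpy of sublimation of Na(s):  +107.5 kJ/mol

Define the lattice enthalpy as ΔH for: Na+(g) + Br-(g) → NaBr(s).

ΔHf° = 1·ΔHsub + 1·(ΣIE) + 1/2·D(Br2) + 1·EA + U
-361.1 = 1·(+107.5) + 1·(+495.8) + 1/2·(+223.8) + 1·(-324.6) + U
U = -361.1 − (+390.6) = -751.7 kJ/mol

U = -751.7 kJ/mol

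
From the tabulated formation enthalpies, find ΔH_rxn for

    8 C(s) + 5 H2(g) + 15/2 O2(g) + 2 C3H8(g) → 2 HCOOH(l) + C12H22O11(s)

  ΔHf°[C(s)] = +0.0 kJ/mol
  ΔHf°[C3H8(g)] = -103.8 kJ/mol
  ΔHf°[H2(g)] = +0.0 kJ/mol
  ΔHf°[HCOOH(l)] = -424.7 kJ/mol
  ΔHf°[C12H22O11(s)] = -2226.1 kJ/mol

Products: 2·(-424.7) + 1·(-2226.1) = -3075.5
Reactants: 8·(+0.0) + 5·(+0.0) + 15/2·(+0.0) + 2·(-103.8) = -207.6
ΔH_rxn = (-3075.5) − (-207.6) = -2867.9 kJ/mol

ΔH_rxn = -2867.9 kJ/mol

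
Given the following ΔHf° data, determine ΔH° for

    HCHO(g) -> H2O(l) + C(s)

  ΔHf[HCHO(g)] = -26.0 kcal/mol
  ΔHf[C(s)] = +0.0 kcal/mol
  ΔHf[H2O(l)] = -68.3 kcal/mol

Products: 1·(-68.3) + 1·(+0.0) = -68.3
Reactants: 1·(-26.0) = -26.0
ΔH° = (-68.3) − (-26.0) = -42.3 kcal/mol

ΔH° = -42.3 kcal/mol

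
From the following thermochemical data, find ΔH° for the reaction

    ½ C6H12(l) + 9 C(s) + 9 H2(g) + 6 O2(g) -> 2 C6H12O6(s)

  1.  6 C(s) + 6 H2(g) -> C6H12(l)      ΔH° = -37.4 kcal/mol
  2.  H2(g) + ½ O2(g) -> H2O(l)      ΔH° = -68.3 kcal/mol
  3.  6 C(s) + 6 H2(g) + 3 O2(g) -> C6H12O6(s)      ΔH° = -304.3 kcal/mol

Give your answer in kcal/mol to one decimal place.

ΔH° = -589.9 kcal/mol

eq. 1 reversed and × 1/2 (reverse to put C6H12(l) on the reactant side; scale by 1/2 for the 1/2 C6H12(l)): (-1/2)·(-37.4) = +18.7 kcal/mol
eq. 2: not needed (H2O(l) appears nowhere else).
eq. 3 × 2 (×2 to match 2 C6H12O6(s) in the target): (2)·(-304.3) = -608.6 kcal/mol
Summing the manipulated equations, ΔH° = (+18.7) + (-608.6) = -589.9 kcal/mol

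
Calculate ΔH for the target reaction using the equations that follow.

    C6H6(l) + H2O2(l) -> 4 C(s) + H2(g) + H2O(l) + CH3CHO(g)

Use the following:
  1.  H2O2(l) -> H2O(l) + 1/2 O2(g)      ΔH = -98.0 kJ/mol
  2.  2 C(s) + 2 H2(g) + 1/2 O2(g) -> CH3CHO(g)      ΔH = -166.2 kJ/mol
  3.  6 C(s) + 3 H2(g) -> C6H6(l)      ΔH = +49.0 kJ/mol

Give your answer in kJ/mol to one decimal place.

eq. 1 as written (H2O2(l) already on the reactant side): -98.0 kJ/mol
eq. 2 as written (CH3CHO(g) already on the product side): -166.2 kJ/mol
eq. 3 reversed (C6H6(l) must end up as a reactant): -49.0 kJ/mol
ΔH = (1)·(-98.0) + (1)·(-166.2) + (-1)·(+49.0) = -313.2 kJ/mol

ΔH = -313.2 kJ/mol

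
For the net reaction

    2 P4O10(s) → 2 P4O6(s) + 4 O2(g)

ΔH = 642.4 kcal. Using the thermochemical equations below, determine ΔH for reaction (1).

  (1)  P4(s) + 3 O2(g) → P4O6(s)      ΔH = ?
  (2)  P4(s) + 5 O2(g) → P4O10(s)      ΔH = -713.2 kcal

ΔH = -392.0 kcal

(1) × 2 (scale by 2 for the 2 P4O6(s)): contributes 2·x
(2) reversed and × 2 (reverse to put P4O10(s) on the reactant side; scale by 2 for the 2 P4O10(s)): (-2)·(-713.2) = +1426.4 kcal
+642.4 = (+1426.4) + 2·x
x = (+642.4 − (+1426.4)) / (2) = -392.0 kcal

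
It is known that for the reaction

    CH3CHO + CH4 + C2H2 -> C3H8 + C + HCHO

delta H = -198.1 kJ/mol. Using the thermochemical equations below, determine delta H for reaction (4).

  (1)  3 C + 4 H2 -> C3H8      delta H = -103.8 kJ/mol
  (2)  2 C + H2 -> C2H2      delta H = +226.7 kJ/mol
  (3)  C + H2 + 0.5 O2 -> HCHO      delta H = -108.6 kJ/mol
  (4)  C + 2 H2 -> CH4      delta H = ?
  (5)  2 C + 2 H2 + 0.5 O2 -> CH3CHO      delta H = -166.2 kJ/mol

(1) as written: -103.8 kJ/mol
(2) reversed: -226.7 kJ/mol
(3) as written: -108.6 kJ/mol
(4) reversed: contributes −x
(5) reversed: +166.2 kJ/mol
-198.1 = (-103.8) + (-226.7) + (-108.6) + (+166.2) − x
x = (-198.1 − (-272.9)) / (-1) = -74.8 kJ/mol

delta H = -74.8 kJ/mol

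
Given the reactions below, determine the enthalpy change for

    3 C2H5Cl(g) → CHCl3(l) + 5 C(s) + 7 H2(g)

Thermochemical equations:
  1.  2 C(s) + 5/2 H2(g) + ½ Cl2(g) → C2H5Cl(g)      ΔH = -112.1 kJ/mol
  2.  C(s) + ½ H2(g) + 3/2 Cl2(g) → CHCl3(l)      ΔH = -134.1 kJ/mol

ΔH = 202.2 kJ/mol

eq. 1 reversed and × 3 (reverse to put C2H5Cl(g) on the reactant side; ×3 to match 3 C2H5Cl(g) in the target): (-3)·(-112.1) = +336.3 kJ/mol
eq. 2 as written (CHCl3(l) already on the product side): -134.1 kJ/mol
Combining the equations, ΔH = (+336.3) + (-134.1) = 202.2 kJ/mol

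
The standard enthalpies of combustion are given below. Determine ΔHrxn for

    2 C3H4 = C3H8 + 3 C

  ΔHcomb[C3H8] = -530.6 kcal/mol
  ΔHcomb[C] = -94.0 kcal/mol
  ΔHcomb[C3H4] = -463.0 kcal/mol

Using ΔH = Σ nΔHc°(reactants) − Σ nΔHc°(products):
= [2·(-463.0)] − [1·(-530.6) + 3·(-94.0)]
= -113.4 kcal/mol

ΔHrxn = -113.4 kcal/mol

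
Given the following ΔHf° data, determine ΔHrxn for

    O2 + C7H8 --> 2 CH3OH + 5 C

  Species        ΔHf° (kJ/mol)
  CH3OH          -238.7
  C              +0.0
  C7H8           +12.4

ΔHrxn = -489.8 kJ/mol

Products: 2·(-238.7) + 5·(+0.0) = -477.4
Reactants: 1·(+0.0) + 1·(+12.4) = +12.4
ΔHrxn = (-477.4) − (+12.4) = -489.8 kJ/mol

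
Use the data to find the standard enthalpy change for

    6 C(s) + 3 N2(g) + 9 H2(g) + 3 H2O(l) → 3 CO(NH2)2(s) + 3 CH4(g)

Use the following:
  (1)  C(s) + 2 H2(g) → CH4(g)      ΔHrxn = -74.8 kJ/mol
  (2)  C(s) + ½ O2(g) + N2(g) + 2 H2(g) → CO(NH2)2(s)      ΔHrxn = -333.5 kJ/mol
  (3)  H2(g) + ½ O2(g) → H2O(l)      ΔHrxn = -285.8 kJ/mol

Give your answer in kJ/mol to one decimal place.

(1) × 3: (3)·(-74.8) = -224.4 kJ/mol
(2) × 3: (3)·(-333.5) = -1000.5 kJ/mol
(3) reversed and × 3: (-3)·(-285.8) = +857.4 kJ/mol
Since enthalpy is a state function, ΔHrxn = (-224.4) + (-1000.5) + (+857.4) = -367.5 kJ/mol

ΔHrxn = -367.5 kJ/mol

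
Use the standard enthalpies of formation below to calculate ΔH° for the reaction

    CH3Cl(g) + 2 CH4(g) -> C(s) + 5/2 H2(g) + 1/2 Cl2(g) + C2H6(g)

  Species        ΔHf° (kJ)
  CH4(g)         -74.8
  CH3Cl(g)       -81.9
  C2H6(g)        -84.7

ΔH°rxn = Σ nΔHf°(products) − Σ nΔHf°(reactants).
Products: 1·(+0.0) + 5/2·(+0.0) + 1/2·(+0.0) + 1·(-84.7) = -84.7
Reactants: 1·(-81.9) + 2·(-74.8) = -231.5
ΔH° = (-84.7) − (-231.5) = 146.8 kJ

ΔH° = 146.8 kJ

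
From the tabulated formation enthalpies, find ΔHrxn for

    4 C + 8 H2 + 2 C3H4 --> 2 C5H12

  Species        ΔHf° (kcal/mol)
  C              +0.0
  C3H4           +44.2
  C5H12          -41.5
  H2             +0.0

ΔHrxn = -171.4 kcal/mol

Products: 2·(-41.5) = -83.0
Reactants: 4·(+0.0) + 8·(+0.0) + 2·(+44.2) = +88.4
ΔHrxn = (-83.0) − (+88.4) = -171.4 kcal/mol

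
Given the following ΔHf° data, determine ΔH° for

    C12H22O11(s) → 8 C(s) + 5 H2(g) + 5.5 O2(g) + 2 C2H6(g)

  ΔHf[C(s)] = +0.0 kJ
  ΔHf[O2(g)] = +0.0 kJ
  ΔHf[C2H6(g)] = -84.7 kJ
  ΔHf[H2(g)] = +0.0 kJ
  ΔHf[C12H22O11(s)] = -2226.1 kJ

ΔH°rxn = Σ nΔHf°(products) − Σ nΔHf°(reactants).
Products: 8·(+0.0) + 5·(+0.0) + 11/2·(+0.0) + 2·(-84.7) = -169.4
Reactants: 1·(-2226.1) = -2226.1
ΔH° = (-169.4) − (-2226.1) = 2056.7 kJ

ΔH° = 2056.7 kJ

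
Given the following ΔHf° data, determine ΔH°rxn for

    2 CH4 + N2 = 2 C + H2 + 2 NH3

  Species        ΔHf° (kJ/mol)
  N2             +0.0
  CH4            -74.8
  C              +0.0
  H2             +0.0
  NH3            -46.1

ΔH°rxn = 57.4 kJ/mol

ΔH°rxn = Σ nΔHf°(products) − Σ nΔHf°(reactants).
Products: 2·(+0.0) + 1·(+0.0) + 2·(-46.1) = -92.2
Reactants: 2·(-74.8) + 1·(+0.0) = -149.6
ΔH°rxn = (-92.2) − (-149.6) = 57.4 kJ/mol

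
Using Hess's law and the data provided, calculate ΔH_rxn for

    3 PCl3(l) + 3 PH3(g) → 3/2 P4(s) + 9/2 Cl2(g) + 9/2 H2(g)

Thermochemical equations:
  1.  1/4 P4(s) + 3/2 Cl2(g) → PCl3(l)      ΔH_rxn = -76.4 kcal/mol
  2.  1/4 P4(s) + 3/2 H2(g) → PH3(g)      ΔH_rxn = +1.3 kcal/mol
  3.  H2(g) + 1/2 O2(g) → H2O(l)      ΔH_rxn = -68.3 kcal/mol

ΔH_rxn = 225.3 kcal/mol

eq. 1 reversed and × 3: (-3)·(-76.4) = +229.2 kcal/mol
eq. 2 reversed and × 3: (-3)·(+1.3) = -3.9 kcal/mol
eq. 3: not needed.
Summing the manipulated equations, ΔH_rxn = (-3)·(-76.4) + (-3)·(+1.3) = 225.3 kcal/mol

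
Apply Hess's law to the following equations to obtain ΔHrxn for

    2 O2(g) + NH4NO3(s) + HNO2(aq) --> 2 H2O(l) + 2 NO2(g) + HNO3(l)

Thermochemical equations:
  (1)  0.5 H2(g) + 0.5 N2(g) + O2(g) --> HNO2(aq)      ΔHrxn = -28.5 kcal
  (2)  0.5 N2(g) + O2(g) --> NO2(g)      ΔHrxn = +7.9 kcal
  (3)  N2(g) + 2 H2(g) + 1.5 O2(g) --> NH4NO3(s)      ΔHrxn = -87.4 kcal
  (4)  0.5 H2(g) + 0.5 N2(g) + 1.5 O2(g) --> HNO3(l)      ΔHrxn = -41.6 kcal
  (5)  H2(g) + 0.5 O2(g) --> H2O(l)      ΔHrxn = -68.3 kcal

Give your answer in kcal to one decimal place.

ΔHrxn = -46.5 kcal

(1) reversed (HNO2(aq) must end up as a reactant): +28.5 kcal
(2) × 2 (scale by 2 for the 2 NO2(g)): (2)·(+7.9) = +15.8 kcal
(3) reversed (NH4NO3(s) must end up as a reactant): +87.4 kcal
(4) as written (HNO3(l) already on the product side): -41.6 kcal
(5) × 2 (scale by 2 for the 2 H2O(l)): (2)·(-68.3) = -136.6 kcal
Combining the equations, ΔHrxn = (+28.5) + (+15.8) + (+87.4) + (-41.6) + (-136.6) = -46.5 kcal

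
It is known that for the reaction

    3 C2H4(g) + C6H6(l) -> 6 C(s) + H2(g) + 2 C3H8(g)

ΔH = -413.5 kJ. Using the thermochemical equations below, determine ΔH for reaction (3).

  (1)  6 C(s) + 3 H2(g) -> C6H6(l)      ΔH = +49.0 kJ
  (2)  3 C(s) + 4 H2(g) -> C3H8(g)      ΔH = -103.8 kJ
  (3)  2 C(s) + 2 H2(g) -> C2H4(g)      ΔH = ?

ΔH = 52.3 kJ

(1) reversed (C6H6(l) must end up as a reactant): -49.0 kJ
(2) × 2 (scale by 2 for the 2 C3H8(g)): (2)·(-103.8) = -207.6 kJ
(3) reversed and × 3 (reverse to put C2H4(g) on the reactant side; scale by 3 for the 3 C2H4(g)): contributes −3·x
-413.5 = (-49.0) + (-207.6) − 3·x
x = (-413.5 − (-256.6)) / (-3) = 52.3 kJ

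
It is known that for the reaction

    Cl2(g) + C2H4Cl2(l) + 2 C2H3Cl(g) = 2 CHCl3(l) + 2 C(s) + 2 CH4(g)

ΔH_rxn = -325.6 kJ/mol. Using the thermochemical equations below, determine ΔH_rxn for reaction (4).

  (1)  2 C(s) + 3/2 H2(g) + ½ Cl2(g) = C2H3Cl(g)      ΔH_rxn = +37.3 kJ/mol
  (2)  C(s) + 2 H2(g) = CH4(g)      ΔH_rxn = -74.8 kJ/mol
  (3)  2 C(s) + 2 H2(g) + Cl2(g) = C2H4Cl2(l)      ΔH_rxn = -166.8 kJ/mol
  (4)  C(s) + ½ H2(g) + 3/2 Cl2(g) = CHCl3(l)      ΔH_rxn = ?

ΔH_rxn = -134.1 kJ/mol

(1) reversed and × 2 (C2H3Cl(g) must end up as a reactant; scale by 2 for the 2 C2H3Cl(g)): (-2)·(+37.3) = -74.6 kJ/mol
(2) × 2 (×2 to match 2 CH4(g) in the target): (2)·(-74.8) = -149.6 kJ/mol
(3) reversed (reverse to put C2H4Cl2(l) on the reactant side): +166.8 kJ/mol
(4) × 2 (×2 to match 2 CHCl3(l) in the target): contributes 2·x
-325.6 = (-74.6) + (-149.6) + (+166.8) + 2·x
x = (-325.6 − (-57.4)) / (2) = -134.1 kJ/mol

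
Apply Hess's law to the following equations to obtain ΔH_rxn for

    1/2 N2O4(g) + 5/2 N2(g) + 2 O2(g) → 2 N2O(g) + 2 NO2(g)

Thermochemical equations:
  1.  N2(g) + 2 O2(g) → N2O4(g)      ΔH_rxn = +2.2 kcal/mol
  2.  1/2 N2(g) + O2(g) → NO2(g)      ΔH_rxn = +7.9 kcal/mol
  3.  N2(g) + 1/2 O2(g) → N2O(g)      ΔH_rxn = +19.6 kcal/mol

ΔH_rxn = 53.9 kcal/mol

eq. 1 reversed and × 1/2 (reverse to put N2O4(g) on the reactant side; ×1/2 to match 1/2 N2O4(g) in the target): (-1/2)·(+2.2) = -1.1 kcal/mol
eq. 2 × 2 (scale by 2 for the 2 NO2(g)): (2)·(+7.9) = +15.8 kcal/mol
eq. 3 × 2 (scale by 2 for the 2 N2O(g)): (2)·(+19.6) = +39.2 kcal/mol
ΔH_rxn = (-1.1) + (+15.8) + (+39.2) = 53.9 kcal/mol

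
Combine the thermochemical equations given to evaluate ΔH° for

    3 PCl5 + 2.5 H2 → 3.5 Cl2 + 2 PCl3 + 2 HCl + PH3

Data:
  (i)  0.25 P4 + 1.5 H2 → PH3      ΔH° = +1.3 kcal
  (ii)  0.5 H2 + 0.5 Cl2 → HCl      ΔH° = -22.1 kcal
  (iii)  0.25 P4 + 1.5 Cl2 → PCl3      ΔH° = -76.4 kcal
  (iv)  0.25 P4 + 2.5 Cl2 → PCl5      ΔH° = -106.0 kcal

(i) as written (PH3 already on the product side): +1.3 kcal
(ii) × 2 (×2 to match 2 HCl in the target): (2)·(-22.1) = -44.2 kcal
(iii) × 2 (scale by 2 for the 2 PCl3): (2)·(-76.4) = -152.8 kcal
(iv) reversed and × 3 (PCl5 must end up as a reactant; ×3 to match 3 PCl5 in the target): (-3)·(-106.0) = +318.0 kcal
By Hess's law, ΔH° = (1)·(+1.3) + (2)·(-22.1) + (2)·(-76.4) + (-3)·(-106.0) = 122.3 kcal

ΔH° = 122.3 kcal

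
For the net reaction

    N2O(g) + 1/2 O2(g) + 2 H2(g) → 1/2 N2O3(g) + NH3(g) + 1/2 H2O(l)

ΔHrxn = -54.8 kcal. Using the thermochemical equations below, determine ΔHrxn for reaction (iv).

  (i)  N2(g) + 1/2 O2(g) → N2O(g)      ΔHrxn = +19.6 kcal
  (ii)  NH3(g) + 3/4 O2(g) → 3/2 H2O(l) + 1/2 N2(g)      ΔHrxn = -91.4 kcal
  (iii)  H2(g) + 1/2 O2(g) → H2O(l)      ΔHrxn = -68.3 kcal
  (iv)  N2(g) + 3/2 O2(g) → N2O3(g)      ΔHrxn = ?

(i) reversed (N2O(g) must end up as a reactant): -19.6 kcal
(ii) reversed (reverse to put NH3(g) on the product side): +91.4 kcal
(iii) × 2 (scale by 2 for the 2 H2(g)): (2)·(-68.3) = -136.6 kcal
(iv) × 1/2 (scale by 1/2 for the 1/2 N2O3(g)): contributes 1/2·x
-54.8 = (-19.6) + (+91.4) + (-136.6) + 1/2·x
x = (-54.8 − (-64.8)) / (1/2) = 20.0 kcal

ΔHrxn = 20.0 kcal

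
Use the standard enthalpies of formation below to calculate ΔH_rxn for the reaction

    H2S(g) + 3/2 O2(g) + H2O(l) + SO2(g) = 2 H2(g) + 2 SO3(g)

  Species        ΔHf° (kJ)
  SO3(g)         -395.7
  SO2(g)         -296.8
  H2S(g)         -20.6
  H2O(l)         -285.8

ΔH_rxn = -188.2 kJ

Products: 2·(+0.0) + 2·(-395.7) = -791.4
Reactants: 1·(-20.6) + 3/2·(+0.0) + 1·(-285.8) + 1·(-296.8) = -603.2
ΔH_rxn = (-791.4) − (-603.2) = -188.2 kJ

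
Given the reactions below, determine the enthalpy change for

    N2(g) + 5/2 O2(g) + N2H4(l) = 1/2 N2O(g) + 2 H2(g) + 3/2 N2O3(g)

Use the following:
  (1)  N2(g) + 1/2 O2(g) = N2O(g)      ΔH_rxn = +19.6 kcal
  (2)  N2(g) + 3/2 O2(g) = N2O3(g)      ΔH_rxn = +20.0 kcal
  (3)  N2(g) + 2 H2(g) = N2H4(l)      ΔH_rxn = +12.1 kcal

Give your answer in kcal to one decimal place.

ΔH_rxn = 27.7 kcal

(1) × 1/2 (×1/2 to match 1/2 N2O(g) in the target): (1/2)·(+19.6) = +9.8 kcal
(2) × 3/2 (scale by 3/2 for the 3/2 N2O3(g)): (3/2)·(+20.0) = +30.0 kcal
(3) reversed (reverse to put N2H4(l) on the reactant side): -12.1 kcal
By Hess's law, ΔH_rxn = (1/2)·(+19.6) + (3/2)·(+20.0) + (-1)·(+12.1) = 27.7 kcal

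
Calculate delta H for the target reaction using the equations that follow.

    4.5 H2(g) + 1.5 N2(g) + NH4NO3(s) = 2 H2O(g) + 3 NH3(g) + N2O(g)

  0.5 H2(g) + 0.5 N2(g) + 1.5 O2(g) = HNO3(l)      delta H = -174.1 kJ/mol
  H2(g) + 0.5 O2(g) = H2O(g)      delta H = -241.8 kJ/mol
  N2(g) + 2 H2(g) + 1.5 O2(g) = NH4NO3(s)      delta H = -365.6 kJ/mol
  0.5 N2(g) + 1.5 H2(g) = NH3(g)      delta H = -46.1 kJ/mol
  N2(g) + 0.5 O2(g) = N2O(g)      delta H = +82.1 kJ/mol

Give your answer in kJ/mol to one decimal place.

delta H = -174.2 kJ/mol

equation 1: not needed.
equation 2 × 2: (2)·(-241.8) = -483.6 kJ/mol
equation 3 reversed: +365.6 kJ/mol
equation 4 × 3: (3)·(-46.1) = -138.3 kJ/mol
equation 5 as written: +82.1 kJ/mol
By Hess's law, delta H = (2)·(-241.8) + (-1)·(-365.6) + (3)·(-46.1) + (1)·(+82.1) = -174.2 kJ/mol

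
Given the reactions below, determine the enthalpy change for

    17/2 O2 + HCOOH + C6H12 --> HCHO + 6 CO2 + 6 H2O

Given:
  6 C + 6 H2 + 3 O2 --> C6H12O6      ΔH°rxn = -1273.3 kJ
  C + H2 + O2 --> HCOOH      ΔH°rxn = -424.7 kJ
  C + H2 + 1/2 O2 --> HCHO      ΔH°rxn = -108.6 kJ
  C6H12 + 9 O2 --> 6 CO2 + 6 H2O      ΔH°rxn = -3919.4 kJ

equation 1: not needed.
equation 2 reversed: +424.7 kJ
equation 3 as written: -108.6 kJ
equation 4 as written: -3919.4 kJ
ΔH°rxn = (+424.7) + (-108.6) + (-3919.4) = -3603.3 kJ

ΔH°rxn = -3603.3 kJ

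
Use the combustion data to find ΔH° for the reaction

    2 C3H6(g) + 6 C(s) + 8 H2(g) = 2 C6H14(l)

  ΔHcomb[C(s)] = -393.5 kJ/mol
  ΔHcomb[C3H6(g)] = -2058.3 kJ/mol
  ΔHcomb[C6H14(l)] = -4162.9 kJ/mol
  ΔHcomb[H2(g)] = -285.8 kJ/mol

Using ΔH = Σ nΔHc°(reactants) − Σ nΔHc°(products):
= [2·(-2058.3) + 6·(-393.5) + 8·(-285.8)] − [2·(-4162.9)]
= -438.2 kJ/mol

ΔH° = -438.2 kJ/mol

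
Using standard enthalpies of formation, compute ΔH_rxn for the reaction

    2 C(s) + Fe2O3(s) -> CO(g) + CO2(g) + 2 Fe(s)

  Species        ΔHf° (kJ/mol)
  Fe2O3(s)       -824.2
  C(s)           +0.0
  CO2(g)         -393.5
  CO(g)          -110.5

ΔH°rxn = Σ nΔHf°(products) − Σ nΔHf°(reactants).
Products: 1·(-110.5) + 1·(-393.5) + 2·(+0.0) = -504.0
Reactants: 2·(+0.0) + 1·(-824.2) = -824.2
ΔH_rxn = (-504.0) − (-824.2) = 320.2 kJ/mol

ΔH_rxn = 320.2 kJ/mol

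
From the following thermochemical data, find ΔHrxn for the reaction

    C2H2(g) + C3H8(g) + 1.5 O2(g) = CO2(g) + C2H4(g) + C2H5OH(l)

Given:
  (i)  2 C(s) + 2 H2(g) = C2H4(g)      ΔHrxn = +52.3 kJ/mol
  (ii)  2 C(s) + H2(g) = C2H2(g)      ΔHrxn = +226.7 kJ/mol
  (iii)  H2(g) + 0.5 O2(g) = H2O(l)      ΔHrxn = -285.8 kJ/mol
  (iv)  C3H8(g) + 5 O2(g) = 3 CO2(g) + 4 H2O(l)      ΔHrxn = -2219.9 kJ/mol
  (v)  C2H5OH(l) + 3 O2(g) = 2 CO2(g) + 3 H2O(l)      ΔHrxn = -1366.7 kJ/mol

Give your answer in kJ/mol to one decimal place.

(i) as written: +52.3 kJ/mol
(ii) reversed: -226.7 kJ/mol
(iii) reversed: +285.8 kJ/mol
(iv) as written: -2219.9 kJ/mol
(v) reversed: +1366.7 kJ/mol
By Hess's law, ΔHrxn = (1)·(+52.3) + (-1)·(+226.7) + (-1)·(-285.8) + (1)·(-2219.9) + (-1)·(-1366.7) = -741.8 kJ/mol

ΔHrxn = -741.8 kJ/mol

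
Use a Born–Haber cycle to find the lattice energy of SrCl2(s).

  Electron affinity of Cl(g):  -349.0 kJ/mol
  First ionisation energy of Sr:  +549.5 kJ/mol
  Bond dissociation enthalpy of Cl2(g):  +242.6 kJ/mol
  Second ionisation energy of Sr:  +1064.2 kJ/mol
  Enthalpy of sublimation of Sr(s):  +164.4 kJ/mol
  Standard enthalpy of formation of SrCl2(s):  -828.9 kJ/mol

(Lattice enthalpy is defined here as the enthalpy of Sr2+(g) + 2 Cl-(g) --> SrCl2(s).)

ΔHf° = 1·ΔHsub + 1·(ΣIE) + 1·D(Cl2) + 2·EA + U
-828.9 = 1·(+164.4) + 1·(+1613.7) + 1·(+242.6) + 2·(-349.0) + U
U = -828.9 − (+1322.7) = -2151.6 kJ/mol

U = -2151.6 kJ/mol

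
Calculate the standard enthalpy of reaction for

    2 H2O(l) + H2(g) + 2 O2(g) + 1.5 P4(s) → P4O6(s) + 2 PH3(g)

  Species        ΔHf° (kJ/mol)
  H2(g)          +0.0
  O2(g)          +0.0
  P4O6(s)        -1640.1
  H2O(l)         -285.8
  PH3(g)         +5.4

Products: 1·(-1640.1) + 2·(+5.4) = -1629.3
Reactants: 2·(-285.8) + 1·(+0.0) + 2·(+0.0) + 3/2·(+0.0) = -571.6
ΔH°rxn = (-1629.3) − (-571.6) = -1057.7 kJ/mol

ΔH°rxn = -1057.7 kJ/mol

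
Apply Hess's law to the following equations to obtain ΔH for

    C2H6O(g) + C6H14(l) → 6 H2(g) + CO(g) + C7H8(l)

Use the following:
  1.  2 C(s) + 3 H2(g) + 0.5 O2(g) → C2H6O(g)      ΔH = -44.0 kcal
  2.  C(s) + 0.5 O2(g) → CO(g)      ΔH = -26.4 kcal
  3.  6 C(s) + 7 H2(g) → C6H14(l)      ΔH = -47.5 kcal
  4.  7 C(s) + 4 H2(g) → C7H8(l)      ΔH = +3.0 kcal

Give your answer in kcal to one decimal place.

ΔH = 68.1 kcal

eq. 1 reversed (C2H6O(g) must end up as a reactant): +44.0 kcal
eq. 2 as written (CO(g) already on the product side): -26.4 kcal
eq. 3 reversed (reverse to put C6H14(l) on the reactant side): +47.5 kcal
eq. 4 as written (C7H8(l) already on the product side): +3.0 kcal
ΔH = (-1)·(-44.0) + (1)·(-26.4) + (-1)·(-47.5) + (1)·(+3.0) = 68.1 kcal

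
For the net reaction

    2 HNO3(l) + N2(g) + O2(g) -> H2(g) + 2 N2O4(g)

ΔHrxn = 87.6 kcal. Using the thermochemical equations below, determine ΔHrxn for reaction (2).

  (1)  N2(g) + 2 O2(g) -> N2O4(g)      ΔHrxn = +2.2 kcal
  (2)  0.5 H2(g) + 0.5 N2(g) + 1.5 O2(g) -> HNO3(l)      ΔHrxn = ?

ΔHrxn = -41.6 kcal

(1) × 2 (×2 to match 2 N2O4(g) in the target): (2)·(+2.2) = +4.4 kcal
(2) reversed and × 2 (reverse to put HNO3(l) on the reactant side; scale by 2 for the 2 HNO3(l)): contributes −2·x
+87.6 = (+4.4) − 2·x
x = (+87.6 − (+4.4)) / (-2) = -41.6 kcal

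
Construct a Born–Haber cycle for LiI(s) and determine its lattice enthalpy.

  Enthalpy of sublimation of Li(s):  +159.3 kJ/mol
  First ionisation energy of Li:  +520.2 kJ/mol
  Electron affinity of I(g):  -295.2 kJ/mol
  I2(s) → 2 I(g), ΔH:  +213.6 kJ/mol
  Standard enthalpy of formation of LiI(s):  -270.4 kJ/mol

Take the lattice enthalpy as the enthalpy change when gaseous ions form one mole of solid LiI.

U = -761.5 kJ/mol

ΔHf° = 1·ΔHsub + 1·(ΣIE) + 1/2·D(I2) + 1·EA + U
-270.4 = 1·(+159.3) + 1·(+520.2) + 1/2·(+213.6) + 1·(-295.2) + U
U = -270.4 − (+491.1) = -761.5 kJ/mol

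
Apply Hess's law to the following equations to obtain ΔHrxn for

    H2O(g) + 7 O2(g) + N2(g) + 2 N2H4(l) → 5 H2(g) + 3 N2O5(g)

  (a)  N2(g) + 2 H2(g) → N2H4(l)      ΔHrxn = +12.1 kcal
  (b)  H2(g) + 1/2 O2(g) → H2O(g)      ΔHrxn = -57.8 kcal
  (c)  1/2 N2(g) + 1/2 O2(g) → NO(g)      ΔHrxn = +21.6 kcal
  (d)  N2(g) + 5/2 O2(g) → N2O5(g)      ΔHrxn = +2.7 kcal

(a) reversed and × 2 (reverse to put N2H4(l) on the reactant side; ×2 to match 2 N2H4(l) in the target): (-2)·(+12.1) = -24.2 kcal
(b) reversed (H2O(g) must end up as a reactant): +57.8 kcal
(c): not needed (NO(g) appears nowhere else).
(d) × 3 (scale by 3 for the 3 N2O5(g)): (3)·(+2.7) = +8.1 kcal
By Hess's law, ΔHrxn = (-2)·(+12.1) + (-1)·(-57.8) + (3)·(+2.7) = 41.7 kcal

ΔHrxn = 41.7 kcal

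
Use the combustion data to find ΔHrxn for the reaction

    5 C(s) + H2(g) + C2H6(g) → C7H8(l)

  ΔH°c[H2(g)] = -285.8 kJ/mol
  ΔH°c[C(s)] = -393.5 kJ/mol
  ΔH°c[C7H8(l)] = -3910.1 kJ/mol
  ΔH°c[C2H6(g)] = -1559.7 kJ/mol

ΔHrxn = 97.1 kJ/mol

Using ΔH = Σ nΔHc°(reactants) − Σ nΔHc°(products):
= [5·(-393.5) + 1·(-285.8) + 1·(-1559.7)] − [1·(-3910.1)]
= 97.1 kJ/mol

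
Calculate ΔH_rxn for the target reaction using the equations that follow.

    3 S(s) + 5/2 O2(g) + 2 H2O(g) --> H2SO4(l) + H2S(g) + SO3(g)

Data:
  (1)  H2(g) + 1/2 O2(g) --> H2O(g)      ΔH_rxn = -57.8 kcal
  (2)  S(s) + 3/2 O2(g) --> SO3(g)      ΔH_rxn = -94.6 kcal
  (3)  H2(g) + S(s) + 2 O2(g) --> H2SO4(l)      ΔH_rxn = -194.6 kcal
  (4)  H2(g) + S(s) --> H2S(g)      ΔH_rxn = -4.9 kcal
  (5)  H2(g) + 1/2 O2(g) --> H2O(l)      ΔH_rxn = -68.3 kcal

(1) reversed and × 2 (H2O(g) must end up as a reactant; scale by 2 for the 2 H2O(g)): (-2)·(-57.8) = +115.6 kcal
(2) as written (SO3(g) already on the product side): -94.6 kcal
(3) as written (H2SO4(l) already on the product side): -194.6 kcal
(4) as written (H2S(g) already on the product side): -4.9 kcal
(5): not needed (H2O(l) appears nowhere else).
By Hess's law, ΔH_rxn = (-2)·(-57.8) + (1)·(-94.6) + (1)·(-194.6) + (1)·(-4.9) = -178.5 kcal

ΔH_rxn = -178.5 kcal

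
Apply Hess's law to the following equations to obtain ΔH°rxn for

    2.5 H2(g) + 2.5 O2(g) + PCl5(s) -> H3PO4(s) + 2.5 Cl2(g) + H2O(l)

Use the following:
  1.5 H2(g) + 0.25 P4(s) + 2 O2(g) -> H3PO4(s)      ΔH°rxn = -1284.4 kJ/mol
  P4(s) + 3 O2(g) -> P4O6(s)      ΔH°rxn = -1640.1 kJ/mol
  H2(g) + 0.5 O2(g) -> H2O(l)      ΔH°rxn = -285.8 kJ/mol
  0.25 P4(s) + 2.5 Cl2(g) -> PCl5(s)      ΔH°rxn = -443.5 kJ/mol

ΔH°rxn = -1126.7 kJ/mol

equation 1 as written: -1284.4 kJ/mol
equation 2: not needed.
equation 3 as written: -285.8 kJ/mol
equation 4 reversed: +443.5 kJ/mol
Summing the manipulated equations, ΔH°rxn = (1)·(-1284.4) + (1)·(-285.8) + (-1)·(-443.5) = -1126.7 kJ/mol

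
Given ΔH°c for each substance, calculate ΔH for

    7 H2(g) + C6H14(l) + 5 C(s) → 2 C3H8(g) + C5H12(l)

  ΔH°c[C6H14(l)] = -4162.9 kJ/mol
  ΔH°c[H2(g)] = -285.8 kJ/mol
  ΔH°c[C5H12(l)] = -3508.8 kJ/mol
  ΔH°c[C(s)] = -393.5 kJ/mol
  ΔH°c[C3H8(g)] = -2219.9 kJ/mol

Using ΔH = Σ nΔHc°(reactants) − Σ nΔHc°(products):
= [7·(-285.8) + 1·(-4162.9) + 5·(-393.5)] − [2·(-2219.9) + 1·(-3508.8)]
= -182.4 kJ/mol

ΔH = -182.4 kJ/mol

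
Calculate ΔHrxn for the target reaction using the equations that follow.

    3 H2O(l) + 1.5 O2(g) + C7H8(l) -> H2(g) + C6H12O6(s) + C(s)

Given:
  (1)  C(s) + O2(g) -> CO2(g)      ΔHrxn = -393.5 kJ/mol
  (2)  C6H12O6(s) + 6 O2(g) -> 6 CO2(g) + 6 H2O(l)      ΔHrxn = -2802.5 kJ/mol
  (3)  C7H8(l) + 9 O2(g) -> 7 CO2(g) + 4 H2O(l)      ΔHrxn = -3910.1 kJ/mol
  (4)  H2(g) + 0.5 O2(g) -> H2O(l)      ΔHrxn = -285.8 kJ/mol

ΔHrxn = -428.3 kJ/mol

(1) reversed (C(s) must end up as a product): +393.5 kJ/mol
(2) reversed (C6H12O6(s) must end up as a product): +2802.5 kJ/mol
(3) as written (C7H8(l) already on the reactant side): -3910.1 kJ/mol
(4) reversed (H2(g) must end up as a product): +285.8 kJ/mol
Since enthalpy is a state function, ΔHrxn = (-1)·(-393.5) + (-1)·(-2802.5) + (1)·(-3910.1) + (-1)·(-285.8) = -428.3 kJ/mol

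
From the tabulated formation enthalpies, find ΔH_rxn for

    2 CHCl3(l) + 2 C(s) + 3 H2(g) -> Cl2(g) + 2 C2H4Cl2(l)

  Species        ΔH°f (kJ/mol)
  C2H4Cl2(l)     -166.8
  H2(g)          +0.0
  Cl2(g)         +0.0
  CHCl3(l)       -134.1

ΔH_rxn = -65.4 kJ/mol

Products: 1·(+0.0) + 2·(-166.8) = -333.6
Reactants: 2·(-134.1) + 2·(+0.0) + 3·(+0.0) = -268.2
ΔH_rxn = (-333.6) − (-268.2) = -65.4 kJ/mol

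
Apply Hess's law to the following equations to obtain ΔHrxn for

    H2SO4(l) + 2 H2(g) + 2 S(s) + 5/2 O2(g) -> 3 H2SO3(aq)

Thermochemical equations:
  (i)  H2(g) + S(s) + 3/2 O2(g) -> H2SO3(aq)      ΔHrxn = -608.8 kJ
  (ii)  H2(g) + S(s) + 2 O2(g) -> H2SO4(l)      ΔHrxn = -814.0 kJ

(i) × 3: (3)·(-608.8) = -1826.4 kJ
(ii) reversed: +814.0 kJ
Combining the equations, ΔHrxn = (-1826.4) + (+814.0) = -1012.4 kJ

ΔHrxn = -1012.4 kJ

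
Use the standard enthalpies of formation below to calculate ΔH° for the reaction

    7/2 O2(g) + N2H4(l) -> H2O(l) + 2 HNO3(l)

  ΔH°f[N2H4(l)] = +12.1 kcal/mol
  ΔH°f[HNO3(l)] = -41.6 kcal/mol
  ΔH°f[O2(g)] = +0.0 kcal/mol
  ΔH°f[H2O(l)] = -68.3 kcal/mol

ΔH°rxn = Σ nΔHf°(products) − Σ nΔHf°(reactants).
Products: 1·(-68.3) + 2·(-41.6) = -151.5
Reactants: 7/2·(+0.0) + 1·(+12.1) = +12.1
ΔH° = (-151.5) − (+12.1) = -163.6 kcal/mol

ΔH° = -163.6 kcal/mol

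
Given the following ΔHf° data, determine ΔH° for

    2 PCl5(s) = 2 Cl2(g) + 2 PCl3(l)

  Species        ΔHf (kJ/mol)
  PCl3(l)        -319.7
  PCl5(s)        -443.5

ΔH°rxn = Σ nΔHf°(products) − Σ nΔHf°(reactants).
Products: 2·(+0.0) + 2·(-319.7) = -639.4
Reactants: 2·(-443.5) = -887.0
ΔH° = (-639.4) − (-887.0) = 247.6 kJ/mol

ΔH° = 247.6 kJ/mol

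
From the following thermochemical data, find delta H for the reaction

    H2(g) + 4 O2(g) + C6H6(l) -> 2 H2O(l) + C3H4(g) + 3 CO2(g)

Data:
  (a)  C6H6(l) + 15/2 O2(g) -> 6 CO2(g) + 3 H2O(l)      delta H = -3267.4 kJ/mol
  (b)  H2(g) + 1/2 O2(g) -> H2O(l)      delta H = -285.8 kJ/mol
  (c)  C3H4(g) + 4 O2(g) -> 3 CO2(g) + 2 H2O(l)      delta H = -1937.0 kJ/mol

delta H = -1616.2 kJ/mol

(a) as written (C6H6(l) already on the reactant side): -3267.4 kJ/mol
(b) as written (H2(g) already on the reactant side): -285.8 kJ/mol
(c) reversed (reverse to put C3H4(g) on the product side): +1937.0 kJ/mol
Combining the equations, delta H = (-3267.4) + (-285.8) + (+1937.0) = -1616.2 kJ/mol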